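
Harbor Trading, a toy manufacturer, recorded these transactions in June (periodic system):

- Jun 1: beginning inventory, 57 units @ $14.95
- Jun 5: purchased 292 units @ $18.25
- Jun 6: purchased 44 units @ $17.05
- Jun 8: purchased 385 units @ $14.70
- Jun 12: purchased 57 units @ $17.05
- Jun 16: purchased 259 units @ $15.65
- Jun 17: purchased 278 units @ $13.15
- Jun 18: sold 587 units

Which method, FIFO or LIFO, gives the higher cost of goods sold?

FIFO COGS: 57 @ $14.95 + 292 @ $18.25 + 44 @ $17.05 + 194 @ $14.70 = $9,783.15
LIFO COGS: 278 @ $13.15 + 259 @ $15.65 + 50 @ $17.05 = $8,561.55

FIFO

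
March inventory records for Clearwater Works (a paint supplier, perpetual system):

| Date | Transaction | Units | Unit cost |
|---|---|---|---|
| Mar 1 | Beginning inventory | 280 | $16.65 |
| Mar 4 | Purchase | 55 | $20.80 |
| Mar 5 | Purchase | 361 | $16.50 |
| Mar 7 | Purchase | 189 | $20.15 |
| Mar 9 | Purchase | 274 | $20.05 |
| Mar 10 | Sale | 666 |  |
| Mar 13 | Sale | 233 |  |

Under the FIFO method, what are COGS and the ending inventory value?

COGS = $15,851.55; ending inventory = $5,213.00

Mar 10, 666 sold [FIFO — oldest first]: 280 @ $16.65 + 55 @ $20.80 + 331 @ $16.50 = $11,267.50
Mar 13, 233 sold [FIFO — oldest first]: 30 @ $16.50 + 189 @ $20.15 + 14 @ $20.05 = $4,584.05
Total COGS = $11,267.50 + $4,584.05 = $15,851.55
Ending inventory: 260 @ $20.05 = $5,213.00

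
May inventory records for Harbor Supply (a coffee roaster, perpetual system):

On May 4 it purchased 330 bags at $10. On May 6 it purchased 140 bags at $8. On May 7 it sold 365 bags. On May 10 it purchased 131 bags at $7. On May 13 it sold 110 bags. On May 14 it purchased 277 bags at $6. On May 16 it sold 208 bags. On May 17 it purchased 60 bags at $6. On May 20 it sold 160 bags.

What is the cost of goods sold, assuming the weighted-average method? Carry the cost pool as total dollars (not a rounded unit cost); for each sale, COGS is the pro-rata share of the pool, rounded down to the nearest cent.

After May 4: 330 on hand, pool $3,300.00 (≈ $10.0000 each)
After May 6: 470 on hand, pool $4,420.00 (≈ $9.4043 each)
May 7, sell 365: 365/470 × $4,420.00 → $3,432.55
After May 10: 236 on hand, pool $1,904.45 (≈ $8.0697 each)
May 13, sell 110: 110/236 × $1,904.45 → $887.66
After May 14: 403 on hand, pool $2,678.79 (≈ $6.6471 each)
May 16, sell 208: 208/403 × $2,678.79 → $1,382.60
After May 17: 255 on hand, pool $1,656.19 (≈ $6.4949 each)
May 20, sell 160: 160/255 × $1,656.19 → $1,039.17
Total COGS = $3,432.55 + $887.66 + $1,382.60 + $1,039.17 = $6,741.98
Ending inventory (cost pool remaining) = $617.02
Check: goods available $7,359.00 = COGS $6,741.98 + ending $617.02

COGS = $6,741.98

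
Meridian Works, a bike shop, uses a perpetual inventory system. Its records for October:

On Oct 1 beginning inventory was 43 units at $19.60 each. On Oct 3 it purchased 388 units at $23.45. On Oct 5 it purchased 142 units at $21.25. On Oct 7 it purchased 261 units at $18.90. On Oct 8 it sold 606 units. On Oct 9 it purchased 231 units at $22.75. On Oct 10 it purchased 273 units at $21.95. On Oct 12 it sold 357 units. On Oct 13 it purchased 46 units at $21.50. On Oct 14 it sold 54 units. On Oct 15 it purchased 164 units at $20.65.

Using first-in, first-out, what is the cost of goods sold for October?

COGS = $22,055.05

Oct 8, 606 sold [FIFO — oldest first]: 43 @ $19.60 + 388 @ $23.45 + 142 @ $21.25 + 33 @ $18.90 = $13,582.60
Oct 12, 357 sold [FIFO — oldest first]: 228 @ $18.90 + 129 @ $22.75 = $7,243.95
Oct 14, 54 sold [FIFO — oldest first]: 54 @ $22.75 = $1,228.50
Total COGS = $13,582.60 + $7,243.95 + $1,228.50 = $22,055.05
Ending inventory: 48 @ $22.75 + 273 @ $21.95 + 46 @ $21.50 + 164 @ $20.65 = $11,459.95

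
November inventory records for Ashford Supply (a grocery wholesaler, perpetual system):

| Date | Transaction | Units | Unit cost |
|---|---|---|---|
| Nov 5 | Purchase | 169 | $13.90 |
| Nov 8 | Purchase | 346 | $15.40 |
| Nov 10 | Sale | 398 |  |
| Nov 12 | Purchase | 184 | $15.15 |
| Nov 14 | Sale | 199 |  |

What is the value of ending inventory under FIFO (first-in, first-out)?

Ending inventory = $1,545.30

Nov 10, 398 sold [FIFO — oldest first]: 169 @ $13.90 + 229 @ $15.40 = $5,875.70
Nov 14, 199 sold [FIFO — oldest first]: 117 @ $15.40 + 82 @ $15.15 = $3,044.10
Total COGS = $5,875.70 + $3,044.10 = $8,919.80
Ending inventory: 102 @ $15.15 = $1,545.30
Check: goods available $10,465.10 = COGS $8,919.80 + ending $1,545.30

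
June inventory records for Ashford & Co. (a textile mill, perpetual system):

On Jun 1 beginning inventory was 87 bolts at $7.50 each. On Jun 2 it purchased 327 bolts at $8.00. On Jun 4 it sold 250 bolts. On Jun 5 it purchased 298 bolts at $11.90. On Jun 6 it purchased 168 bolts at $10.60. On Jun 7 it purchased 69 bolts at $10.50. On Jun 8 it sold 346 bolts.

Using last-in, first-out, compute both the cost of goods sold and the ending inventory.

Jun 4, 250 sold [LIFO — newest first]: 250 @ $8.00 = $2,000.00
Jun 8, 346 sold [LIFO — newest first]: 69 @ $10.50 + 168 @ $10.60 + 109 @ $11.90 = $3,802.40
Total COGS = $2,000.00 + $3,802.40 = $5,802.40
Ending inventory: 87 @ $7.50 + 77 @ $8.00 + 189 @ $11.90 = $3,517.60
Check: goods available $9,320.00 = COGS $5,802.40 + ending $3,517.60

COGS = $5,802.40; ending inventory = $3,517.60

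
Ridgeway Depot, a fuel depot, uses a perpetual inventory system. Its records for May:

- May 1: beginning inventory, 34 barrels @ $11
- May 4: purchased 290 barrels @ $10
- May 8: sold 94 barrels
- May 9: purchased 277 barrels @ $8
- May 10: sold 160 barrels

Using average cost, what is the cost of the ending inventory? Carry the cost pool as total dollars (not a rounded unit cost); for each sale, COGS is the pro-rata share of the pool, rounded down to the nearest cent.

After May 1: 34 on hand, pool $374.00 (≈ $11.0000 each)
After May 4: 324 on hand, pool $3,274.00 (≈ $10.1049 each)
May 8, sell 94: 94/324 × $3,274.00 → $949.86
After May 9: 507 on hand, pool $4,540.14 (≈ $8.9549 each)
May 10, sell 160: 160/507 × $4,540.14 → $1,432.78
Total COGS = $949.86 + $1,432.78 = $2,382.64
Ending inventory (cost pool remaining) = $3,107.36

Ending inventory = $3,107.36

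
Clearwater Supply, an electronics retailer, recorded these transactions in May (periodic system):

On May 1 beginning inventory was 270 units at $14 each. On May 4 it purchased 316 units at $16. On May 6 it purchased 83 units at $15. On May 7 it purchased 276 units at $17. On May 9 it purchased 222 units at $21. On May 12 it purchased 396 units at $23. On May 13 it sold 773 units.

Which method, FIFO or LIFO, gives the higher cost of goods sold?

LIFO

FIFO COGS: 270 @ $14 + 316 @ $16 + 83 @ $15 + 104 @ $17 = $11,849
LIFO COGS: 396 @ $23 + 222 @ $21 + 155 @ $17 = $16,405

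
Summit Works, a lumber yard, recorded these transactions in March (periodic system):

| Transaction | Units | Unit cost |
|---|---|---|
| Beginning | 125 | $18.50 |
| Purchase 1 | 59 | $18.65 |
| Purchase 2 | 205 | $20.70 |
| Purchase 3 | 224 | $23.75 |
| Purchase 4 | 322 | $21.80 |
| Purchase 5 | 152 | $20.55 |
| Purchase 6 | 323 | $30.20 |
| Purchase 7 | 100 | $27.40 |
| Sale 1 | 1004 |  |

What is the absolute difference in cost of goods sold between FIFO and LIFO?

$3,765.15

FIFO COGS: 125 @ $18.50 + 59 @ $18.65 + 205 @ $20.70 + 224 @ $23.75 + 322 @ $21.80 + 69 @ $20.55 = $21,413.90
LIFO COGS: 100 @ $27.40 + 323 @ $30.20 + 152 @ $20.55 + 322 @ $21.80 + 107 @ $23.75 = $25,179.05
Difference = |$21,413.90 − $25,179.05| = $3,765.15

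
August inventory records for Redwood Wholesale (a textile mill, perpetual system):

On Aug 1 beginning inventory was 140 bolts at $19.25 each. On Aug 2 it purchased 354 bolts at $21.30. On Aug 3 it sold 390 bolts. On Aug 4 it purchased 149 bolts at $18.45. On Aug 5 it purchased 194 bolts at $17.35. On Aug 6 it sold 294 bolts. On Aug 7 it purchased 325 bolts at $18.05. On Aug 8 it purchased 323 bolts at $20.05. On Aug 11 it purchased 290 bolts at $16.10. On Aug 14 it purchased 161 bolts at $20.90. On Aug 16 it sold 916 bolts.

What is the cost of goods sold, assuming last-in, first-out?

Aug 3, 390 sold [LIFO — newest first]: 354 @ $21.30 + 36 @ $19.25 = $8,233.20
Aug 6, 294 sold [LIFO — newest first]: 194 @ $17.35 + 100 @ $18.45 = $5,210.90
Aug 16, 916 sold [LIFO — newest first]: 161 @ $20.90 + 290 @ $16.10 + 323 @ $20.05 + 142 @ $18.05 = $17,073.15
Total COGS = $8,233.20 + $5,210.90 + $17,073.15 = $30,517.25
Ending inventory: 104 @ $19.25 + 49 @ $18.45 + 183 @ $18.05 = $6,209.20

COGS = $30,517.25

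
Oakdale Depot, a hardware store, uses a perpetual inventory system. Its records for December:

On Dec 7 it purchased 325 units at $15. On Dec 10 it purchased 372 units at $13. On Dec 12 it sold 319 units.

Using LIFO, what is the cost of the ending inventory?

Ending inventory = $5,564

Dec 12, 319 sold [LIFO — newest first]: 319 @ $13 = $4,147
Ending inventory: 325 @ $15 + 53 @ $13 = $5,564
Check: goods available $9,711 = COGS $4,147 + ending $5,564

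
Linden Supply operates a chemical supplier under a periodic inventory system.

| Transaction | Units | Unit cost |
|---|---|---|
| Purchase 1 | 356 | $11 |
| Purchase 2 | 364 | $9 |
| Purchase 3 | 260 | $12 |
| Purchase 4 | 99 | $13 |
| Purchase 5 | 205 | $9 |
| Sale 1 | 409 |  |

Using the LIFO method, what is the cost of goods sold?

Sale 1 (409) [LIFO — newest first]: 205 @ $9 + 99 @ $13 + 105 @ $12 = $4,392
Ending inventory: 356 @ $11 + 364 @ $9 + 155 @ $12 = $9,052

COGS = $4,392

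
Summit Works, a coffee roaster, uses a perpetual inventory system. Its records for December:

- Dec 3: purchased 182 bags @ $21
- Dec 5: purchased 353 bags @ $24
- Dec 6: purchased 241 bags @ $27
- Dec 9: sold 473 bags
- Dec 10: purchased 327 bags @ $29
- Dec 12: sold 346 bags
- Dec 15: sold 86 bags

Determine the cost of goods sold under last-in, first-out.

COGS = $24,078

Dec 9, 473 sold [LIFO — newest first]: 241 @ $27 + 232 @ $24 = $12,075
Dec 12, 346 sold [LIFO — newest first]: 327 @ $29 + 19 @ $24 = $9,939
Dec 15, 86 sold [LIFO — newest first]: 86 @ $24 = $2,064
Total COGS = $12,075 + $9,939 + $2,064 = $24,078
Ending inventory: 182 @ $21 + 16 @ $24 = $4,206
Check: goods available $28,284 = COGS $24,078 + ending $4,206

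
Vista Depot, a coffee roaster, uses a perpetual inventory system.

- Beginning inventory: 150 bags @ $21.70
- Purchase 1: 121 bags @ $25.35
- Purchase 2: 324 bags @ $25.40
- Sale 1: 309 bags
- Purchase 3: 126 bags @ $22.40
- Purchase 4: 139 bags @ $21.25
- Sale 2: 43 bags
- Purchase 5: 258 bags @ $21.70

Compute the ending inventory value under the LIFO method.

Sale 1 (309) [LIFO — newest first]: 309 @ $25.40 = $7,848.60
Sale 2 (43) [LIFO — newest first]: 43 @ $21.25 = $913.75
Total COGS = $7,848.60 + $913.75 = $8,762.35
Ending inventory: 150 @ $21.70 + 121 @ $25.35 + 15 @ $25.40 + 126 @ $22.40 + 96 @ $21.25 + 258 @ $21.70 = $17,164.35
Check: goods available $25,926.70 = COGS $8,762.35 + ending $17,164.35

Ending inventory = $17,164.35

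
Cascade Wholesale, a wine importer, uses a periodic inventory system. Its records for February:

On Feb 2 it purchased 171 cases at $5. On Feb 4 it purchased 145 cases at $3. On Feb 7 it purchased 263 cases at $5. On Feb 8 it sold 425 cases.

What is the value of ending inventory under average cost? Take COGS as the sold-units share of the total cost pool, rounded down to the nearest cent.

Feb 8, sell 425: 425/579 × $2,605.00 → $1,912.13
Ending inventory (cost pool remaining) = $692.87

Ending inventory = $692.87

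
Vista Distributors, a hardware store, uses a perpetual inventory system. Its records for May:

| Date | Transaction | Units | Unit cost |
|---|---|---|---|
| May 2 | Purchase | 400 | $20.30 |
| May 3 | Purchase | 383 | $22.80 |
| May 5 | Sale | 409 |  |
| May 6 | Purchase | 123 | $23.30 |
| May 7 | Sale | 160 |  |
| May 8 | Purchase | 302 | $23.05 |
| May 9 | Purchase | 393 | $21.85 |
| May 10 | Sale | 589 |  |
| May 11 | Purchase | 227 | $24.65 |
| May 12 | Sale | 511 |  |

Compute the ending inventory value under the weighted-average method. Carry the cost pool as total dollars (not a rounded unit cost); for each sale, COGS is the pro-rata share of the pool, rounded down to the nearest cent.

After May 2: 400 on hand, pool $8,120.00 (≈ $20.3000 each)
After May 3: 783 on hand, pool $16,852.40 (≈ $21.5229 each)
May 5, sell 409: 409/783 × $16,852.40 → $8,802.85
After May 6: 497 on hand, pool $10,915.45 (≈ $21.9627 each)
May 7, sell 160: 160/497 × $10,915.45 → $3,514.02
After May 8: 639 on hand, pool $14,362.53 (≈ $22.4766 each)
After May 9: 1032 on hand, pool $22,949.58 (≈ $22.2380 each)
May 10, sell 589: 589/1032 × $22,949.58 → $13,098.16
After May 11: 670 on hand, pool $15,446.97 (≈ $23.0552 each)
May 12, sell 511: 511/670 × $15,446.97 → $11,781.19
Total COGS = $8,802.85 + $3,514.02 + $13,098.16 + $11,781.19 = $37,196.22
Ending inventory (cost pool remaining) = $3,665.78

Ending inventory = $3,665.78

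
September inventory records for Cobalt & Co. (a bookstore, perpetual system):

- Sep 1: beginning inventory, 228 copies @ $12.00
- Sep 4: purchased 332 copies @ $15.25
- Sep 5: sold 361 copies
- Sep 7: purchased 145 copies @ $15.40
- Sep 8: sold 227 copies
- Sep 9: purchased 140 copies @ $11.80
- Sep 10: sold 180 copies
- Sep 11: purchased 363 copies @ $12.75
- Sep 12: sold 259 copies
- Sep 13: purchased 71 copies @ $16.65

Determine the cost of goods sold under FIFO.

COGS = $14,004.50

Sep 5, 361 sold [FIFO — oldest first]: 228 @ $12.00 + 133 @ $15.25 = $4,764.25
Sep 8, 227 sold [FIFO — oldest first]: 199 @ $15.25 + 28 @ $15.40 = $3,465.95
Sep 10, 180 sold [FIFO — oldest first]: 117 @ $15.40 + 63 @ $11.80 = $2,545.20
Sep 12, 259 sold [FIFO — oldest first]: 77 @ $11.80 + 182 @ $12.75 = $3,229.10
Total COGS = $4,764.25 + $3,465.95 + $2,545.20 + $3,229.10 = $14,004.50
Ending inventory: 181 @ $12.75 + 71 @ $16.65 = $3,489.90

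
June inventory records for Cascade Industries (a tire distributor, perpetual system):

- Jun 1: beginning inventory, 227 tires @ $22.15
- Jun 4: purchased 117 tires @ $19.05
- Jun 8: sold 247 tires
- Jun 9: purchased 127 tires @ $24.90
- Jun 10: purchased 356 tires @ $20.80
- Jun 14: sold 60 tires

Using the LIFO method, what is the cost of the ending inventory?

Jun 8, 247 sold [LIFO — newest first]: 117 @ $19.05 + 130 @ $22.15 = $5,108.35
Jun 14, 60 sold [LIFO — newest first]: 60 @ $20.80 = $1,248.00
Total COGS = $5,108.35 + $1,248.00 = $6,356.35
Ending inventory: 97 @ $22.15 + 127 @ $24.90 + 296 @ $20.80 = $11,467.65
Check: goods available $17,824.00 = COGS $6,356.35 + ending $11,467.65

Ending inventory = $11,467.65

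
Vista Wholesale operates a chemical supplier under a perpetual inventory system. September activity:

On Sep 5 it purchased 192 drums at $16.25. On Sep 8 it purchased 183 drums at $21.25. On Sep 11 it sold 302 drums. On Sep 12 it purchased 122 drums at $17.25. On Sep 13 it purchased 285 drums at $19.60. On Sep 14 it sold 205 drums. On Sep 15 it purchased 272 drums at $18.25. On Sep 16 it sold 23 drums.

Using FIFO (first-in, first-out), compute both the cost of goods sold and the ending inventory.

COGS = $9,760.05; ending inventory = $9,903.20

Sep 11, 302 sold [FIFO — oldest first]: 192 @ $16.25 + 110 @ $21.25 = $5,457.50
Sep 14, 205 sold [FIFO — oldest first]: 73 @ $21.25 + 122 @ $17.25 + 10 @ $19.60 = $3,851.75
Sep 16, 23 sold [FIFO — oldest first]: 23 @ $19.60 = $450.80
Total COGS = $5,457.50 + $3,851.75 + $450.80 = $9,760.05
Ending inventory: 252 @ $19.60 + 272 @ $18.25 = $9,903.20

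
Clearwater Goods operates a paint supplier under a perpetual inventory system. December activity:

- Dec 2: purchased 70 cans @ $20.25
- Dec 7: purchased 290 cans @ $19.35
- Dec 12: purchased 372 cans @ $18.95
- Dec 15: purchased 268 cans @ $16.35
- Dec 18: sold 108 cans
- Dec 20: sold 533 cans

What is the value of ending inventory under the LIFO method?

Ending inventory = $7,009.65

Dec 18, 108 sold [LIFO — newest first]: 108 @ $16.35 = $1,765.80
Dec 20, 533 sold [LIFO — newest first]: 160 @ $16.35 + 372 @ $18.95 + 1 @ $19.35 = $9,684.75
Total COGS = $1,765.80 + $9,684.75 = $11,450.55
Ending inventory: 70 @ $20.25 + 289 @ $19.35 = $7,009.65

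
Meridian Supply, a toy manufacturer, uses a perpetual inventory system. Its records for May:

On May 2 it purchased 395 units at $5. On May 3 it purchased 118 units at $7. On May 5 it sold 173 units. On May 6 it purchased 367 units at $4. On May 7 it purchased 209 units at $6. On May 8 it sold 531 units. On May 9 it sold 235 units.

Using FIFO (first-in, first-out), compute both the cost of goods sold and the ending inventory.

May 5, 173 sold [FIFO — oldest first]: 173 @ $5 = $865
May 8, 531 sold [FIFO — oldest first]: 222 @ $5 + 118 @ $7 + 191 @ $4 = $2,700
May 9, 235 sold [FIFO — oldest first]: 176 @ $4 + 59 @ $6 = $1,058
Total COGS = $865 + $2,700 + $1,058 = $4,623
Ending inventory: 150 @ $6 = $900
Check: goods available $5,523 = COGS $4,623 + ending $900

COGS = $4,623; ending inventory = $900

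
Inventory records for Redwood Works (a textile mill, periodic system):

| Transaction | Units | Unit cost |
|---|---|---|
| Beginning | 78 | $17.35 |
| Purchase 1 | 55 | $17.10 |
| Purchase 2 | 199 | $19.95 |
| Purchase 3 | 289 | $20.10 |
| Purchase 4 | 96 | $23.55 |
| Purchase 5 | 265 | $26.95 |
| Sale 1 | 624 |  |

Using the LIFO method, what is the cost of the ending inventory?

Sale 1 (624) [LIFO — newest first]: 265 @ $26.95 + 96 @ $23.55 + 263 @ $20.10 = $14,688.85
Ending inventory: 78 @ $17.35 + 55 @ $17.10 + 199 @ $19.95 + 26 @ $20.10 = $6,786.45
Check: goods available $21,475.30 = COGS $14,688.85 + ending $6,786.45

Ending inventory = $6,786.45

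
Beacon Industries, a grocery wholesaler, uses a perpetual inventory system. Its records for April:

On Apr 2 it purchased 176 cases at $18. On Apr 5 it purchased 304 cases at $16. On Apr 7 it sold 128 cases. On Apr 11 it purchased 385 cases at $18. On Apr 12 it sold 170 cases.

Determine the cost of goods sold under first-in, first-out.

COGS = $5,120

Apr 7, 128 sold [FIFO — oldest first]: 128 @ $18 = $2,304
Apr 12, 170 sold [FIFO — oldest first]: 48 @ $18 + 122 @ $16 = $2,816
Total COGS = $2,304 + $2,816 = $5,120
Ending inventory: 182 @ $16 + 385 @ $18 = $9,842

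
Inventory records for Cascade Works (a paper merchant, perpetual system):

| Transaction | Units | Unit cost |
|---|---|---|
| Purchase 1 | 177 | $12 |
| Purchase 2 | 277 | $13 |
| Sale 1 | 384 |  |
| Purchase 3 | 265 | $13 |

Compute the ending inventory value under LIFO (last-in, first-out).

Sale 1 (384) [LIFO — newest first]: 277 @ $13 + 107 @ $12 = $4,885
Ending inventory: 70 @ $12 + 265 @ $13 = $4,285
Check: goods available $9,170 = COGS $4,885 + ending $4,285

Ending inventory = $4,285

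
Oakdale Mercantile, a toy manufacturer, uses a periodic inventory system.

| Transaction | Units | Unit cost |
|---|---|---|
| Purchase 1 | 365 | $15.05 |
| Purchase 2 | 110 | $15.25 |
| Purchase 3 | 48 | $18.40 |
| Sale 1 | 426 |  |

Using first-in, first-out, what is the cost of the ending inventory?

Ending inventory = $1,630.45

Sale 1 (426) [FIFO — oldest first]: 365 @ $15.05 + 61 @ $15.25 = $6,423.50
Ending inventory: 49 @ $15.25 + 48 @ $18.40 = $1,630.45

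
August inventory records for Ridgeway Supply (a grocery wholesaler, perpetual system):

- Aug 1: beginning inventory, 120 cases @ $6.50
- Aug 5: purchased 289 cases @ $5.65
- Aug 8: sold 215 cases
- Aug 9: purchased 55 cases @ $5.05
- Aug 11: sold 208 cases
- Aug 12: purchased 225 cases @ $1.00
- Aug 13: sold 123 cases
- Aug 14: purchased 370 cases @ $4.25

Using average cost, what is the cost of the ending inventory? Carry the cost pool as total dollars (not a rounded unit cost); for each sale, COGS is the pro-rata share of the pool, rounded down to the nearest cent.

Ending inventory = $1,819.36

After Aug 1: 120 on hand, pool $780.00 (≈ $6.5000 each)
After Aug 5: 409 on hand, pool $2,412.85 (≈ $5.8994 each)
Aug 8, sell 215: 215/409 × $2,412.85 → $1,268.36
After Aug 9: 249 on hand, pool $1,422.24 (≈ $5.7118 each)
Aug 11, sell 208: 208/249 × $1,422.24 → $1,188.05
After Aug 12: 266 on hand, pool $459.19 (≈ $1.7263 each)
Aug 13, sell 123: 123/266 × $459.19 → $212.33
After Aug 14: 513 on hand, pool $1,819.36 (≈ $3.5465 each)
Total COGS = $1,268.36 + $1,188.05 + $212.33 = $2,668.74
Ending inventory (cost pool remaining) = $1,819.36
Check: goods available $4,488.10 = COGS $2,668.74 + ending $1,819.36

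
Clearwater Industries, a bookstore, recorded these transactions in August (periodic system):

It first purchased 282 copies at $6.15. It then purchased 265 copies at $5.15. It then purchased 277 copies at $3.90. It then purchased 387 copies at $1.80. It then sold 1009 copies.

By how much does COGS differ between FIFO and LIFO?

FIFO COGS: 282 @ $6.15 + 265 @ $5.15 + 277 @ $3.90 + 185 @ $1.80 = $4,512.35
LIFO COGS: 387 @ $1.80 + 277 @ $3.90 + 265 @ $5.15 + 80 @ $6.15 = $3,633.65
Difference = |$4,512.35 − $3,633.65| = $878.70

$878.70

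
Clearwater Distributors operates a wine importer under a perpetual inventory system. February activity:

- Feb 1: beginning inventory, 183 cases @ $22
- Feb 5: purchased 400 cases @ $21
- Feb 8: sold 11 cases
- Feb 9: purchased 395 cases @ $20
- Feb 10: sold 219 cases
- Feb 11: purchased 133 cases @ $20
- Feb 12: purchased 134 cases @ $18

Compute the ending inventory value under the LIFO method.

Feb 8, 11 sold [LIFO — newest first]: 11 @ $21 = $231
Feb 10, 219 sold [LIFO — newest first]: 219 @ $20 = $4,380
Total COGS = $231 + $4,380 = $4,611
Ending inventory: 183 @ $22 + 389 @ $21 + 176 @ $20 + 133 @ $20 + 134 @ $18 = $20,787

Ending inventory = $20,787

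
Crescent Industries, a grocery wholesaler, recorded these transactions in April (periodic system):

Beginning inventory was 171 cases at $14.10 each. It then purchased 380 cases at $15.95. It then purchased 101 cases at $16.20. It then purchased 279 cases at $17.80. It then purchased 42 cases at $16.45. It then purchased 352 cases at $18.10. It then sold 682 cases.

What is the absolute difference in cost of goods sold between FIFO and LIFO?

FIFO COGS: 171 @ $14.10 + 380 @ $15.95 + 101 @ $16.20 + 30 @ $17.80 = $10,642.30
LIFO COGS: 352 @ $18.10 + 42 @ $16.45 + 279 @ $17.80 + 9 @ $16.20 = $12,174.10
Difference = |$10,642.30 − $12,174.10| = $1,531.80

$1,531.80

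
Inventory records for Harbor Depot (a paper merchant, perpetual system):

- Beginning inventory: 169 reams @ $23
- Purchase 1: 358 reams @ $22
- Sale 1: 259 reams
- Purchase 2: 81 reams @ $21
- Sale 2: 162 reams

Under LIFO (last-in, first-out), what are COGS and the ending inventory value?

Sale 1 (259) [LIFO — newest first]: 259 @ $22 = $5,698
Sale 2 (162) [LIFO — newest first]: 81 @ $21 + 81 @ $22 = $3,483
Total COGS = $5,698 + $3,483 = $9,181
Ending inventory: 169 @ $23 + 18 @ $22 = $4,283

COGS = $9,181; ending inventory = $4,283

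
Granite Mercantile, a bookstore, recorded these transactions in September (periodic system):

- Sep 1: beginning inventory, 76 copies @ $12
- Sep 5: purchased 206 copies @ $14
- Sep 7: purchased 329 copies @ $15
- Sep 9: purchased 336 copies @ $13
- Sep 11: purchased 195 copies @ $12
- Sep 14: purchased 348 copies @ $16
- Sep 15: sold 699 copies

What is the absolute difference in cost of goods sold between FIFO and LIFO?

$61

FIFO COGS: 76 @ $12 + 206 @ $14 + 329 @ $15 + 88 @ $13 = $9,875
LIFO COGS: 348 @ $16 + 195 @ $12 + 156 @ $13 = $9,936
Difference = |$9,875 − $9,936| = $61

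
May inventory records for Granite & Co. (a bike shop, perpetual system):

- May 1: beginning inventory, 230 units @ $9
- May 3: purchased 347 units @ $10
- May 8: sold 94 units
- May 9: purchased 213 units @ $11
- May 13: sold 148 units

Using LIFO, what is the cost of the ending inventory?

May 8, 94 sold [LIFO — newest first]: 94 @ $10 = $940
May 13, 148 sold [LIFO — newest first]: 148 @ $11 = $1,628
Total COGS = $940 + $1,628 = $2,568
Ending inventory: 230 @ $9 + 253 @ $10 + 65 @ $11 = $5,315

Ending inventory = $5,315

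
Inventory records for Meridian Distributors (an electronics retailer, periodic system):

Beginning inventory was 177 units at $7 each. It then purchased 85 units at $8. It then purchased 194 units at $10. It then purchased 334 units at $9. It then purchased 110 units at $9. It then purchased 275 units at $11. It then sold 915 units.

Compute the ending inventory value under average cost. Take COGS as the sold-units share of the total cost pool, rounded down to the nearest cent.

Ending inventory = $2,407.49

Sale 1, sell 915: 915/1175 × $10,880.00 → $8,472.51
Ending inventory (cost pool remaining) = $2,407.49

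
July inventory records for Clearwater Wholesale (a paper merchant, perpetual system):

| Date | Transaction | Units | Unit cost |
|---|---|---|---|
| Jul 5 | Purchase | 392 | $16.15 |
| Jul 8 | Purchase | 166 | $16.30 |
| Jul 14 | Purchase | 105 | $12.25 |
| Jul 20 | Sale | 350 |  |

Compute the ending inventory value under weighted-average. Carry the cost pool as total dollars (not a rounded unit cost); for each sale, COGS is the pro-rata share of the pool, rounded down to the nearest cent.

Ending inventory = $4,873.39

After Jul 5: 392 on hand, pool $6,330.80 (≈ $16.1500 each)
After Jul 8: 558 on hand, pool $9,036.60 (≈ $16.1946 each)
After Jul 14: 663 on hand, pool $10,322.85 (≈ $15.5699 each)
Jul 20, sell 350: 350/663 × $10,322.85 → $5,449.46
Ending inventory (cost pool remaining) = $4,873.39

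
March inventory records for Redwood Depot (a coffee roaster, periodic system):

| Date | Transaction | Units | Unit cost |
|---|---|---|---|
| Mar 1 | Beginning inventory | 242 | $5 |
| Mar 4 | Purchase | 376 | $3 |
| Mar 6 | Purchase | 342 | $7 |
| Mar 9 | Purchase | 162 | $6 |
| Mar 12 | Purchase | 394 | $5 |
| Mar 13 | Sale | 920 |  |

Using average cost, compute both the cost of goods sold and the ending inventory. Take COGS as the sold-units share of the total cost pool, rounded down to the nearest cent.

Mar 13, sell 920: 920/1516 × $7,674.00 → $4,657.04
Ending inventory (cost pool remaining) = $3,016.96
Check: goods available $7,674.00 = COGS $4,657.04 + ending $3,016.96

COGS = $4,657.04; ending inventory = $3,016.96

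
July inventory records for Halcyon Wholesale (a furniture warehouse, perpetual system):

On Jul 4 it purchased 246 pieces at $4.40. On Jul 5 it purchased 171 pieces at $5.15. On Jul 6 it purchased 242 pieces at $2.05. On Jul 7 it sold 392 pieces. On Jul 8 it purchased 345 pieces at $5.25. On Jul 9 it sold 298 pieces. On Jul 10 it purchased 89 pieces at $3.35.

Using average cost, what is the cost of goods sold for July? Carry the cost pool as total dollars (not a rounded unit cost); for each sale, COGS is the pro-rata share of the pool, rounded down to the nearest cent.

COGS = $2,829.89

After Jul 4: 246 on hand, pool $1,082.40 (≈ $4.4000 each)
After Jul 5: 417 on hand, pool $1,963.05 (≈ $4.7076 each)
After Jul 6: 659 on hand, pool $2,459.15 (≈ $3.7316 each)
Jul 7, sell 392: 392/659 × $2,459.15 → $1,462.80
After Jul 8: 612 on hand, pool $2,807.60 (≈ $4.5876 each)
Jul 9, sell 298: 298/612 × $2,807.60 → $1,367.09
After Jul 10: 403 on hand, pool $1,738.66 (≈ $4.3143 each)
Total COGS = $1,462.80 + $1,367.09 = $2,829.89
Ending inventory (cost pool remaining) = $1,738.66
Check: goods available $4,568.55 = COGS $2,829.89 + ending $1,738.66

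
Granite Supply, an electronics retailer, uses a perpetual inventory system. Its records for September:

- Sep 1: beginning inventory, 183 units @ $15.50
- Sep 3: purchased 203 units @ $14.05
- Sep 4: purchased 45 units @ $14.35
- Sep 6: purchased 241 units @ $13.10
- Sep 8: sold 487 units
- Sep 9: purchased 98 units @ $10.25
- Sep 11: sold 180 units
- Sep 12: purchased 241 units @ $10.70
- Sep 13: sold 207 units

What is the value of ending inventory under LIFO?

Ending inventory = $1,960.30

Sep 8, 487 sold [LIFO — newest first]: 241 @ $13.10 + 45 @ $14.35 + 201 @ $14.05 = $6,626.90
Sep 11, 180 sold [LIFO — newest first]: 98 @ $10.25 + 2 @ $14.05 + 80 @ $15.50 = $2,272.60
Sep 13, 207 sold [LIFO — newest first]: 207 @ $10.70 = $2,214.90
Total COGS = $6,626.90 + $2,272.60 + $2,214.90 = $11,114.40
Ending inventory: 103 @ $15.50 + 34 @ $10.70 = $1,960.30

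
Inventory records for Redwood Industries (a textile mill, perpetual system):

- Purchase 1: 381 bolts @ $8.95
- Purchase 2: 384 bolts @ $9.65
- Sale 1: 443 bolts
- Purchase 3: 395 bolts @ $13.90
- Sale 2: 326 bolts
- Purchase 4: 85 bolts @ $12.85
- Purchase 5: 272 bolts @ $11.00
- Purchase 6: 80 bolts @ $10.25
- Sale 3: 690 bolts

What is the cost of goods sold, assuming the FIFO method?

COGS = $16,052.30

Sale 1 (443) [FIFO — oldest first]: 381 @ $8.95 + 62 @ $9.65 = $4,008.25
Sale 2 (326) [FIFO — oldest first]: 322 @ $9.65 + 4 @ $13.90 = $3,162.90
Sale 3 (690) [FIFO — oldest first]: 391 @ $13.90 + 85 @ $12.85 + 214 @ $11.00 = $8,881.15
Total COGS = $4,008.25 + $3,162.90 + $8,881.15 = $16,052.30
Ending inventory: 58 @ $11.00 + 80 @ $10.25 = $1,458.00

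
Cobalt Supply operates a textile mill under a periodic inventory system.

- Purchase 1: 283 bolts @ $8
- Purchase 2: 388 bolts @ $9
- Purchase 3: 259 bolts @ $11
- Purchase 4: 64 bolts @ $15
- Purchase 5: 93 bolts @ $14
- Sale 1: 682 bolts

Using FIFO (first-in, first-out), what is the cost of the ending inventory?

Sale 1 (682) [FIFO — oldest first]: 283 @ $8 + 388 @ $9 + 11 @ $11 = $5,877
Ending inventory: 248 @ $11 + 64 @ $15 + 93 @ $14 = $4,990

Ending inventory = $4,990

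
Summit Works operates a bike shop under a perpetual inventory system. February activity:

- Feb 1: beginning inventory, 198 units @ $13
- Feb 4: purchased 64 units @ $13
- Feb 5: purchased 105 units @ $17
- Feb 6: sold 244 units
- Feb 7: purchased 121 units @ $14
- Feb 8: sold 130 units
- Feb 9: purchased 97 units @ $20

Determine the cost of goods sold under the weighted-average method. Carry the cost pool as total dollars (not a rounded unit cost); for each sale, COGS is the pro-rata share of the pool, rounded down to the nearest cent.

After Feb 1: 198 on hand, pool $2,574.00 (≈ $13.0000 each)
After Feb 4: 262 on hand, pool $3,406.00 (≈ $13.0000 each)
After Feb 5: 367 on hand, pool $5,191.00 (≈ $14.1444 each)
Feb 6, sell 244: 244/367 × $5,191.00 → $3,451.23
After Feb 7: 244 on hand, pool $3,433.77 (≈ $14.0728 each)
Feb 8, sell 130: 130/244 × $3,433.77 → $1,829.46
After Feb 9: 211 on hand, pool $3,544.31 (≈ $16.7977 each)
Total COGS = $3,451.23 + $1,829.46 = $5,280.69
Ending inventory (cost pool remaining) = $3,544.31

COGS = $5,280.69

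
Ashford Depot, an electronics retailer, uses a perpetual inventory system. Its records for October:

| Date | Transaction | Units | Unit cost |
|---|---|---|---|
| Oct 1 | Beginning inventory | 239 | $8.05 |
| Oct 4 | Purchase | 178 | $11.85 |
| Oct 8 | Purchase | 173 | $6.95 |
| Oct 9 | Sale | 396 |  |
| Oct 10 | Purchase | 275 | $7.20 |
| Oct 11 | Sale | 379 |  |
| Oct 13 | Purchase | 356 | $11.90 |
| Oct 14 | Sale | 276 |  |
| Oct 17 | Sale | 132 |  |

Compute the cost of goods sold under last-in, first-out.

Oct 9, 396 sold [LIFO — newest first]: 173 @ $6.95 + 178 @ $11.85 + 45 @ $8.05 = $3,673.90
Oct 11, 379 sold [LIFO — newest first]: 275 @ $7.20 + 104 @ $8.05 = $2,817.20
Oct 14, 276 sold [LIFO — newest first]: 276 @ $11.90 = $3,284.40
Oct 17, 132 sold [LIFO — newest first]: 80 @ $11.90 + 52 @ $8.05 = $1,370.60
Total COGS = $3,673.90 + $2,817.20 + $3,284.40 + $1,370.60 = $11,146.10
Ending inventory: 38 @ $8.05 = $305.90

COGS = $11,146.10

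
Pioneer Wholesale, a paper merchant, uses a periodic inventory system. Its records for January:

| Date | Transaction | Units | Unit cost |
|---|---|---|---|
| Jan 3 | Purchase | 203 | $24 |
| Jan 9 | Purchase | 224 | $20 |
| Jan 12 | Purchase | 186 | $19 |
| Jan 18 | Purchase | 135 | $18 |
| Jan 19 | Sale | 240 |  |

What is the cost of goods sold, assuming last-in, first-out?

Jan 19, 240 sold [LIFO — newest first]: 135 @ $18 + 105 @ $19 = $4,425
Ending inventory: 203 @ $24 + 224 @ $20 + 81 @ $19 = $10,891

COGS = $4,425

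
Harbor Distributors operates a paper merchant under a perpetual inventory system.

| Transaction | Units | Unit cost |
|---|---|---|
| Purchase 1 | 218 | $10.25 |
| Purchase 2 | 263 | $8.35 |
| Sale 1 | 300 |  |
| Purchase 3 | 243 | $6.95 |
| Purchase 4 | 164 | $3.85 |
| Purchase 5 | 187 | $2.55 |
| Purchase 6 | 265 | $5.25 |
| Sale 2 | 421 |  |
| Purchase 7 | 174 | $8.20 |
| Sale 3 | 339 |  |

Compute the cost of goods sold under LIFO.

Sale 1 (300) [LIFO — newest first]: 263 @ $8.35 + 37 @ $10.25 = $2,575.30
Sale 2 (421) [LIFO — newest first]: 265 @ $5.25 + 156 @ $2.55 = $1,789.05
Sale 3 (339) [LIFO — newest first]: 174 @ $8.20 + 31 @ $2.55 + 134 @ $3.85 = $2,021.75
Total COGS = $2,575.30 + $1,789.05 + $2,021.75 = $6,386.10
Ending inventory: 181 @ $10.25 + 243 @ $6.95 + 30 @ $3.85 = $3,659.60
Check: goods available $10,045.70 = COGS $6,386.10 + ending $3,659.60

COGS = $6,386.10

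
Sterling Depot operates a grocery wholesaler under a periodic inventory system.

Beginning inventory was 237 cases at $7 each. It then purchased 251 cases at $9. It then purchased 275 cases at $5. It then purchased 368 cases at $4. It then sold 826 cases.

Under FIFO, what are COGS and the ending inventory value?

Sale 1 (826) [FIFO — oldest first]: 237 @ $7 + 251 @ $9 + 275 @ $5 + 63 @ $4 = $5,545
Ending inventory: 305 @ $4 = $1,220
Check: goods available $6,765 = COGS $5,545 + ending $1,220

COGS = $5,545; ending inventory = $1,220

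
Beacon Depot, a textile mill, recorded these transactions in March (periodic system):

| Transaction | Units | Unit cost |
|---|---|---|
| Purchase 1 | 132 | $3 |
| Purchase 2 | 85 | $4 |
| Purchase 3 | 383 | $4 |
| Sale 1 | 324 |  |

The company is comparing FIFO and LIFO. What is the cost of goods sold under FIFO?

COGS = $1,164

FIFO COGS: 132 @ $3 + 85 @ $4 + 107 @ $4 = $1,164
LIFO COGS: 324 @ $4 = $1,296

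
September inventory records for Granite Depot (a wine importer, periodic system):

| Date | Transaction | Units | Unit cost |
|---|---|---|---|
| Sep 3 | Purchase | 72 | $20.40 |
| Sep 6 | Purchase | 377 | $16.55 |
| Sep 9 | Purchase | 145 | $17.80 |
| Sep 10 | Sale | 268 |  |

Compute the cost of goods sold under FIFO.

Sep 10, 268 sold [FIFO — oldest first]: 72 @ $20.40 + 196 @ $16.55 = $4,712.60
Ending inventory: 181 @ $16.55 + 145 @ $17.80 = $5,576.55

COGS = $4,712.60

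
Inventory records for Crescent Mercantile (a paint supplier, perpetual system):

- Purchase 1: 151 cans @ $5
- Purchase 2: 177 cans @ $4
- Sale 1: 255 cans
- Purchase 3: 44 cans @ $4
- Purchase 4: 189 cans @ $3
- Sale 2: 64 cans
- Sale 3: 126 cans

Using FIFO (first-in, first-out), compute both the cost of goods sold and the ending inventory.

COGS = $1,858; ending inventory = $348

Sale 1 (255) [FIFO — oldest first]: 151 @ $5 + 104 @ $4 = $1,171
Sale 2 (64) [FIFO — oldest first]: 64 @ $4 = $256
Sale 3 (126) [FIFO — oldest first]: 9 @ $4 + 44 @ $4 + 73 @ $3 = $431
Total COGS = $1,171 + $256 + $431 = $1,858
Ending inventory: 116 @ $3 = $348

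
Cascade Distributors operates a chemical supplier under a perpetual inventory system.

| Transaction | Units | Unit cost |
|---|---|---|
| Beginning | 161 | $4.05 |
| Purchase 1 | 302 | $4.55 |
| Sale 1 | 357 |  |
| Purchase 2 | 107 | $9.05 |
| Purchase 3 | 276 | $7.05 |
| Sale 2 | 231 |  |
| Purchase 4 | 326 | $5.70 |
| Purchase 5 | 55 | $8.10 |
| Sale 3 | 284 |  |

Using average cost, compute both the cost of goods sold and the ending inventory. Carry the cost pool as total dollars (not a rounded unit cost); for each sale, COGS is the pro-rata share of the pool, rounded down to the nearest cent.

After Beginning: 161 on hand, pool $652.05 (≈ $4.0500 each)
After Purchase 1: 463 on hand, pool $2,026.15 (≈ $4.3761 each)
Sale 1, sell 357: 357/463 × $2,026.15 → $1,562.27
After Purchase 2: 213 on hand, pool $1,432.23 (≈ $6.7241 each)
After Purchase 3: 489 on hand, pool $3,378.03 (≈ $6.9080 each)
Sale 2, sell 231: 231/489 × $3,378.03 → $1,595.75
After Purchase 4: 584 on hand, pool $3,640.48 (≈ $6.2337 each)
After Purchase 5: 639 on hand, pool $4,085.98 (≈ $6.3943 each)
Sale 3, sell 284: 284/639 × $4,085.98 → $1,815.99
Total COGS = $1,562.27 + $1,595.75 + $1,815.99 = $4,974.01
Ending inventory (cost pool remaining) = $2,269.99

COGS = $4,974.01; ending inventory = $2,269.99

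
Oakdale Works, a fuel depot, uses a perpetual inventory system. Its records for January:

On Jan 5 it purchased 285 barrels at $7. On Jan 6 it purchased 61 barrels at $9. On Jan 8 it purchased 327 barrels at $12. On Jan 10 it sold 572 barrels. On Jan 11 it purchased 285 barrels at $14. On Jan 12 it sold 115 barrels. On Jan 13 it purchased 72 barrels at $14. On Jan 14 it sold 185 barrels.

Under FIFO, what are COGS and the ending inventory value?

Jan 10, 572 sold [FIFO — oldest first]: 285 @ $7 + 61 @ $9 + 226 @ $12 = $5,256
Jan 12, 115 sold [FIFO — oldest first]: 101 @ $12 + 14 @ $14 = $1,408
Jan 14, 185 sold [FIFO — oldest first]: 185 @ $14 = $2,590
Total COGS = $5,256 + $1,408 + $2,590 = $9,254
Ending inventory: 86 @ $14 + 72 @ $14 = $2,212
Check: goods available $11,466 = COGS $9,254 + ending $2,212

COGS = $9,254; ending inventory = $2,212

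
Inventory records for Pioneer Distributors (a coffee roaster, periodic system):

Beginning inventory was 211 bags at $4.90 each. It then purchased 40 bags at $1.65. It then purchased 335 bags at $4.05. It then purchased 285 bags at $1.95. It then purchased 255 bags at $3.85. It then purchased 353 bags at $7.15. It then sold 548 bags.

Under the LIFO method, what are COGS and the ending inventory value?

Sale 1 (548) [LIFO — newest first]: 353 @ $7.15 + 195 @ $3.85 = $3,274.70
Ending inventory: 211 @ $4.90 + 40 @ $1.65 + 335 @ $4.05 + 285 @ $1.95 + 60 @ $3.85 = $3,243.40

COGS = $3,274.70; ending inventory = $3,243.40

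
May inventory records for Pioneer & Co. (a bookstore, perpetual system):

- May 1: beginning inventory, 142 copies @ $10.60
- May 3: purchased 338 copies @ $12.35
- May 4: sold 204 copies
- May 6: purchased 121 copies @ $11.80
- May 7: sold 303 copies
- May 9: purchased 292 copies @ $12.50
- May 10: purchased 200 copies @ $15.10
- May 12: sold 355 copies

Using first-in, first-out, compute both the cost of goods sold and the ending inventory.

COGS = $10,369.80; ending inventory = $3,407.50

May 4, 204 sold [FIFO — oldest first]: 142 @ $10.60 + 62 @ $12.35 = $2,270.90
May 7, 303 sold [FIFO — oldest first]: 276 @ $12.35 + 27 @ $11.80 = $3,727.20
May 12, 355 sold [FIFO — oldest first]: 94 @ $11.80 + 261 @ $12.50 = $4,371.70
Total COGS = $2,270.90 + $3,727.20 + $4,371.70 = $10,369.80
Ending inventory: 31 @ $12.50 + 200 @ $15.10 = $3,407.50
Check: goods available $13,777.30 = COGS $10,369.80 + ending $3,407.50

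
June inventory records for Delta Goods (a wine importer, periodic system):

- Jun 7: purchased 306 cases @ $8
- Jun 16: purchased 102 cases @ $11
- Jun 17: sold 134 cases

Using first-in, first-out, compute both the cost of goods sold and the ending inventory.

Jun 17, 134 sold [FIFO — oldest first]: 134 @ $8 = $1,072
Ending inventory: 172 @ $8 + 102 @ $11 = $2,498
Check: goods available $3,570 = COGS $1,072 + ending $2,498

COGS = $1,072; ending inventory = $2,498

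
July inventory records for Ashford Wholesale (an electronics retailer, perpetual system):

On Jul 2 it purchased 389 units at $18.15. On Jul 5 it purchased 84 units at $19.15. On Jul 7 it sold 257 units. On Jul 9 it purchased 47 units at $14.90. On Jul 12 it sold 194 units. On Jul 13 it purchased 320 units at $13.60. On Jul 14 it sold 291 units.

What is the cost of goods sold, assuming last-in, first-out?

Jul 7, 257 sold [LIFO — newest first]: 84 @ $19.15 + 173 @ $18.15 = $4,748.55
Jul 12, 194 sold [LIFO — newest first]: 47 @ $14.90 + 147 @ $18.15 = $3,368.35
Jul 14, 291 sold [LIFO — newest first]: 291 @ $13.60 = $3,957.60
Total COGS = $4,748.55 + $3,368.35 + $3,957.60 = $12,074.50
Ending inventory: 69 @ $18.15 + 29 @ $13.60 = $1,646.75
Check: goods available $13,721.25 = COGS $12,074.50 + ending $1,646.75

COGS = $12,074.50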